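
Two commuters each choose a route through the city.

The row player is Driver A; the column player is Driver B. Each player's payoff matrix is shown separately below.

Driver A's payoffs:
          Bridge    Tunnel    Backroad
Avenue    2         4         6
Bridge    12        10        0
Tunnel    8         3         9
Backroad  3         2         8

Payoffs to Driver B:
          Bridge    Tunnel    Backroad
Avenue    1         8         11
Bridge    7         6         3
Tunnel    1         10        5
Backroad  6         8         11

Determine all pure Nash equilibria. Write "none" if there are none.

Pure NE: (Bridge, Bridge)

(Avenue, Bridge): Driver A can switch to Bridge (2 → 12). Not NE.
(Avenue, Tunnel): Driver A can switch to Bridge (4 → 10). Not NE.
(Avenue, Backroad): Driver A can switch to Tunnel (6 → 9). Not NE.
(Bridge, Bridge): Driver A gets 12, best alternative 8; Driver B gets 7, best alternative 6. No profitable deviation — NE.
(Bridge, Tunnel): Driver B can switch to Bridge (6 → 7). Not NE.
(Bridge, Backroad): Driver A can switch to Avenue (0 → 6). Not NE.
(Tunnel, Bridge): Driver A can switch to Bridge (8 → 12). Not NE.
(Tunnel, Tunnel): Driver A can switch to Avenue (3 → 4). Not NE.
(Tunnel, Backroad): Driver B can switch to Tunnel (5 → 10). Not NE.
(Backroad, Bridge): Driver A can switch to Bridge (3 → 12). Not NE.
(Backroad, Tunnel): Driver A can switch to Avenue (2 → 4). Not NE.
(The remaining 1 profile has a profitable deviation by the same check.)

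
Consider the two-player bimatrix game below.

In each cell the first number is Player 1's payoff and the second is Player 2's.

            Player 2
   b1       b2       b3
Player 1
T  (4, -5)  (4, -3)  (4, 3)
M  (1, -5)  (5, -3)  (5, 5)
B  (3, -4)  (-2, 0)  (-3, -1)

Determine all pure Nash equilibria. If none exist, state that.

Pure NE: (M, b3)

Player 1 against b1: payoffs 4, 1, 3 → best response T.
Player 1 against b2: payoffs 4, 5, -2 → best response M.
Player 1 against b3: payoffs 4, 5, -3 → best response M.
Player 2 against T: payoffs -5, -3, 3 → best response b3.
Player 2 against M: payoffs -5, -3, 5 → best response b3.
Player 2 against B: payoffs -4, 0, -1 → best response b2.
Mutual best responses: (M, b3).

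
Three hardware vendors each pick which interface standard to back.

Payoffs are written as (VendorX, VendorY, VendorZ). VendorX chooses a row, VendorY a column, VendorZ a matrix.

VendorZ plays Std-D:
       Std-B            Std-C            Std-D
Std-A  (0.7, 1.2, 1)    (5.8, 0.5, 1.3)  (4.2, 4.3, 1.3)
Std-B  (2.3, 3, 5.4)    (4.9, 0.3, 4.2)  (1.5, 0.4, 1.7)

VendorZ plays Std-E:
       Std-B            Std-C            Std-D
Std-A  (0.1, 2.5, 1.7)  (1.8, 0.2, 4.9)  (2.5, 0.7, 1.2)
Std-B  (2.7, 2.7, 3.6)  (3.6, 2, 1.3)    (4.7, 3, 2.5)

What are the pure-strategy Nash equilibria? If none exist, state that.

Pure-strategy Nash equilibria: (Std-A, Std-D, Std-D); (Std-B, Std-B, Std-D); (Std-B, Std-D, Std-E)

(Std-A, Std-B, Std-D): VendorX can switch to Std-B (0.7 → 2.3). Not NE.
(Std-A, Std-B, Std-E): VendorX can switch to Std-B (0.1 → 2.7). Not NE.
(Std-A, Std-C, Std-D): VendorY can switch to Std-B (0.5 → 1.2). Not NE.
(Std-A, Std-C, Std-E): VendorX can switch to Std-B (1.8 → 3.6). Not NE.
(Std-A, Std-D, Std-D): VendorX gets 4.2, best alternative 1.5; VendorY gets 4.3, best alternative 1.2; VendorZ gets 1.3, best alternative 1.2. No profitable deviation — NE.
(Std-A, Std-D, Std-E): VendorX can switch to Std-B (2.5 → 4.7). Not NE.
(Std-B, Std-B, Std-D): VendorX gets 2.3, best alternative 0.7; VendorY gets 3, best alternative 0.4; VendorZ gets 5.4, best alternative 3.6. No profitable deviation — NE.
(Std-B, Std-B, Std-E): VendorY can switch to Std-D (2.7 → 3). Not NE.
(Std-B, Std-D, Std-E): VendorX gets 4.7, best alternative 2.5; VendorY gets 3, best alternative 2.7; VendorZ gets 2.5, best alternative 1.7. No profitable deviation — NE.
(The remaining 3 profiles each have a profitable deviation by the same check.)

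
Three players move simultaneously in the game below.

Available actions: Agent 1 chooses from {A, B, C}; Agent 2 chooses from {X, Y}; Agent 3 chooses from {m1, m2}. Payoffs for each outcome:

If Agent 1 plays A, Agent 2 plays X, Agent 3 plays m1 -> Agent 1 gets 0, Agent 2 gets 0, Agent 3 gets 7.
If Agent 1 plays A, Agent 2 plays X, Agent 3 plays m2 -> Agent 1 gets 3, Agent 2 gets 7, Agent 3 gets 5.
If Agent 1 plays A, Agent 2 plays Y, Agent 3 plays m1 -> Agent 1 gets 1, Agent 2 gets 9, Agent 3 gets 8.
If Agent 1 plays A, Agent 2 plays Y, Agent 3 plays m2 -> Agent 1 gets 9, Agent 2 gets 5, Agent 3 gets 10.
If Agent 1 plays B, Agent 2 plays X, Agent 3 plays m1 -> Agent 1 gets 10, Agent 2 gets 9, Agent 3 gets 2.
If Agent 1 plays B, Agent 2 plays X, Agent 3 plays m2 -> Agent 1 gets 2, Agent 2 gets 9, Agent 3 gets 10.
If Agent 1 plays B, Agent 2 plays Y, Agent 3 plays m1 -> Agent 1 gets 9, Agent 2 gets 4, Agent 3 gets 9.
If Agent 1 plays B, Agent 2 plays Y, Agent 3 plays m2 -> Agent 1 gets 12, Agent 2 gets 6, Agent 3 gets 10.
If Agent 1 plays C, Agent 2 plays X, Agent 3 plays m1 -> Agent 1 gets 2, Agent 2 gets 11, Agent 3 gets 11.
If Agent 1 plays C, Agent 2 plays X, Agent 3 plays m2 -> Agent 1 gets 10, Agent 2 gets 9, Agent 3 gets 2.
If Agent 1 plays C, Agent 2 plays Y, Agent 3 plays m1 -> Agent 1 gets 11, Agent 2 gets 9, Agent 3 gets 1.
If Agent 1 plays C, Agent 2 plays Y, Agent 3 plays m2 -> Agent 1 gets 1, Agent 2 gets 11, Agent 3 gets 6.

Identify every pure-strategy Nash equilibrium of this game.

(A, X, m1): Agent 1 can switch to B (0 → 10). Not NE.
(A, X, m2): Agent 1 can switch to C (3 → 10). Not NE.
(A, Y, m1): Agent 1 can switch to B (1 → 9). Not NE.
(A, Y, m2): Agent 1 can switch to B (9 → 12). Not NE.
(B, X, m1): Agent 3 can switch to m2 (2 → 10). Not NE.
(B, X, m2): Agent 1 can switch to A (2 → 3). Not NE.
(The remaining 6 profiles each have a profitable deviation by the same check.)

No pure-strategy Nash equilibrium.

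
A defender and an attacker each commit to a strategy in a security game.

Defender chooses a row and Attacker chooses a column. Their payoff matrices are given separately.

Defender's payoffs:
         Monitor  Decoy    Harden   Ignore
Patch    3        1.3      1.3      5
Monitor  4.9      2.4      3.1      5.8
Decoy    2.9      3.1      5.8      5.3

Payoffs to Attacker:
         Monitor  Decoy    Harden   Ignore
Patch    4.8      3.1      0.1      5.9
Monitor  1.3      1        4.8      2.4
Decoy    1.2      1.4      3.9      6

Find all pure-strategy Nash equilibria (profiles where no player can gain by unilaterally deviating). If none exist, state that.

For each player, find the best response to each opponent profile; mutual best responses are the pure NE.
Defender against Monitor: payoffs 3, 4.9, 2.9 → best response Monitor.
Defender against Decoy: payoffs 1.3, 2.4, 3.1 → best response Decoy.
Defender against Harden: payoffs 1.3, 3.1, 5.8 → best response Decoy.
Defender against Ignore: payoffs 5, 5.8, 5.3 → best response Monitor.
Attacker against Patch: payoffs 4.8, 3.1, 0.1, 5.9 → best response Ignore.
Attacker against Monitor: payoffs 1.3, 1, 4.8, 2.4 → best response Harden.
Attacker against Decoy: payoffs 1.2, 1.4, 3.9, 6 → best response Ignore.
No profile is a mutual best response for all players.

There is no pure-strategy Nash equilibrium.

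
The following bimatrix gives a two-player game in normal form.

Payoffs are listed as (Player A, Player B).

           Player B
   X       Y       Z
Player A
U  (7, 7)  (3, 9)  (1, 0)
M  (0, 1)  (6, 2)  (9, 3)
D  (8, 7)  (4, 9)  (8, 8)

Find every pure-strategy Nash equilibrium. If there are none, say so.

The unique pure-strategy Nash equilibrium is (M, Z).

Player A against X: payoffs 7, 0, 8 → best response D.
Player A against Y: payoffs 3, 6, 4 → best response M.
Player A against Z: payoffs 1, 9, 8 → best response M.
Player B against U: payoffs 7, 9, 0 → best response Y.
Player B against M: payoffs 1, 2, 3 → best response Z.
Player B against D: payoffs 7, 9, 8 → best response Y.
Mutual best responses: (M, Z).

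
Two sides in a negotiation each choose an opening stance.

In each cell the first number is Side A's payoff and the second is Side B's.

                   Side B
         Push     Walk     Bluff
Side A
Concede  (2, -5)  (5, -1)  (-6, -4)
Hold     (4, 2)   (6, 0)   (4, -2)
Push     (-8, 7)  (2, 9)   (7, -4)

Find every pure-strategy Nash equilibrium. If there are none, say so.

(Concede, Push): Side A can switch to Hold (2 → 4). Not NE.
(Concede, Walk): Side A can switch to Hold (5 → 6). Not NE.
(Concede, Bluff): Side A can switch to Hold (-6 → 4). Not NE.
(Hold, Push): Side A gets 4, best alternative 2; Side B gets 2, best alternative 0. No profitable deviation — NE.
(Hold, Walk): Side B can switch to Push (0 → 2). Not NE.
(Hold, Bluff): Side A can switch to Push (4 → 7). Not NE.
(Push, Push): Side A can switch to Concede (-8 → 2). Not NE.
(Push, Walk): Side A can switch to Concede (2 → 5). Not NE.
(Push, Bluff): Side B can switch to Push (-4 → 7). Not NE.

(Hold, Push)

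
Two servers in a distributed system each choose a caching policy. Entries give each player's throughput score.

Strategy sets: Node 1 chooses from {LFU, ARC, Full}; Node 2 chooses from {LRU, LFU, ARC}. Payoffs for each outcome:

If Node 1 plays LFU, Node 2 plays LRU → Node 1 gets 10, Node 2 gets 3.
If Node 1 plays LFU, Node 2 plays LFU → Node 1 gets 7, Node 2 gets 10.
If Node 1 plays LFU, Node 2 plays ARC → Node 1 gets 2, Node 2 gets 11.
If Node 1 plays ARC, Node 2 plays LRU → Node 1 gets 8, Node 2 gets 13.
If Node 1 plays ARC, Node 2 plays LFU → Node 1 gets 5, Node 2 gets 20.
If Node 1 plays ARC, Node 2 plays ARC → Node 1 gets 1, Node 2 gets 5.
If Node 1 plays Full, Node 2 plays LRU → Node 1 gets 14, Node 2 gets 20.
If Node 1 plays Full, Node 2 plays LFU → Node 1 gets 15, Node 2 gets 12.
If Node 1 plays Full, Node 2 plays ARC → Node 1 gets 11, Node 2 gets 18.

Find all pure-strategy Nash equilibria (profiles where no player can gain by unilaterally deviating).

The unique pure-strategy Nash equilibrium is (Full, LRU).

(LFU, LRU): Node 1 can switch to Full (10 → 14). Not NE.
(LFU, LFU): Node 1 can switch to Full (7 → 15). Not NE.
(LFU, ARC): Node 1 can switch to Full (2 → 11). Not NE.
(ARC, LRU): Node 1 can switch to LFU (8 → 10). Not NE.
(ARC, LFU): Node 1 can switch to LFU (5 → 7). Not NE.
(ARC, ARC): Node 1 can switch to LFU (1 → 2). Not NE.
(Full, LRU): Node 1 gets 14, best alternative 10; Node 2 gets 20, best alternative 18. No profitable deviation — NE.
(Full, LFU): Node 2 can switch to LRU (12 → 20). Not NE.
(Full, ARC): Node 2 can switch to LRU (18 → 20). Not NE.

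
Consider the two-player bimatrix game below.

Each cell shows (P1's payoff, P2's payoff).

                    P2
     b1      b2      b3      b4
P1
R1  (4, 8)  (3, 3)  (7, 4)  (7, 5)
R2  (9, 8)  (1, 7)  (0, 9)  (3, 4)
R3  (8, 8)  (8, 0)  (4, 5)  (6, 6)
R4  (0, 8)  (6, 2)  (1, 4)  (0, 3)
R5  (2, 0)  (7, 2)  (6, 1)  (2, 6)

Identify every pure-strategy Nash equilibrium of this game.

No pure-strategy Nash equilibrium.

(R1, b1): P1 can switch to R2 (4 → 9). Not NE.
(R1, b2): P1 can switch to R3 (3 → 8). Not NE.
(R1, b3): P2 can switch to b1 (4 → 8). Not NE.
(R1, b4): P2 can switch to b1 (5 → 8). Not NE.
(R2, b1): P2 can switch to b3 (8 → 9). Not NE.
(R2, b2): P1 can switch to R1 (1 → 3). Not NE.
(R2, b3): P1 can switch to R1 (0 → 7). Not NE.
(R2, b4): P1 can switch to R1 (3 → 7). Not NE.
(R3, b1): P1 can switch to R2 (8 → 9). Not NE.
(R3, b2): P2 can switch to b1 (0 → 8). Not NE.
(The remaining 10 profiles each have a profitable deviation by the same check.)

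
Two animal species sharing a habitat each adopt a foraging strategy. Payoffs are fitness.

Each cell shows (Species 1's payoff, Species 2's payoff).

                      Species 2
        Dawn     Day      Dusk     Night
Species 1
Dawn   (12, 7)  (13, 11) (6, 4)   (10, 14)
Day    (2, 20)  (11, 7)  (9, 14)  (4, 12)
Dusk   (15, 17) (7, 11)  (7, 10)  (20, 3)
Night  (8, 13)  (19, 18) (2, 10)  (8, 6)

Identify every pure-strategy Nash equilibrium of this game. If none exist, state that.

Pure-strategy Nash equilibria: (Dusk, Dawn), (Night, Day)

Check each profile: it is a Nash equilibrium iff no player can strictly gain by switching unilaterally.
(Dawn, Dawn): Species 1 can switch to Dusk (12 → 15). Not NE.
(Dawn, Day): Species 1 can switch to Night (13 → 19). Not NE.
(Dawn, Dusk): Species 1 can switch to Day (6 → 9). Not NE.
(Dawn, Night): Species 1 can switch to Dusk (10 → 20). Not NE.
(Day, Dawn): Species 1 can switch to Dawn (2 → 12). Not NE.
(Day, Day): Species 1 can switch to Dawn (11 → 13). Not NE.
(Day, Dusk): Species 2 can switch to Dawn (14 → 20). Not NE.
(Day, Night): Species 1 can switch to Dawn (4 → 10). Not NE.
(Dusk, Dawn): Species 1 gets 15, best alternative 12; Species 2 gets 17, best alternative 11. No profitable deviation — NE.
(Dusk, Day): Species 1 can switch to Dawn (7 → 13). Not NE.
(Dusk, Dusk): Species 1 can switch to Day (7 → 9). Not NE.
(Night, Day): Species 1 gets 19, best alternative 13; Species 2 gets 18, best alternative 13. No profitable deviation — NE.
(The remaining 4 profiles each have a profitable deviation by the same check.)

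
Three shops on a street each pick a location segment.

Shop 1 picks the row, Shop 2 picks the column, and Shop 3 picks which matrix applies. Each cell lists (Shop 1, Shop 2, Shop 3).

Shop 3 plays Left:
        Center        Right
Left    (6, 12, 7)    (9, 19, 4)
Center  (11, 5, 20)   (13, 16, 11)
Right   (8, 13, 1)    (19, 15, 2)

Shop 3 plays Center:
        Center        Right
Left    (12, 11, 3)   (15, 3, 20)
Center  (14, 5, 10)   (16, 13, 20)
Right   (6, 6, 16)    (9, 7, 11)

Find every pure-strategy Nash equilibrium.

(Center, Right, Center)

Mark each player's best response to every combination of opponents' strategies; a profile where every player is best-responding is a pure Nash equilibrium.
Shop 1 against (Center, Left): payoffs 6, 11, 8 → best response Center.
Shop 1 against (Center, Center): payoffs 12, 14, 6 → best response Center.
Shop 1 against (Right, Left): payoffs 9, 13, 19 → best response Right.
Shop 1 against (Right, Center): payoffs 15, 16, 9 → best response Center.
Shop 2 against (Left, Left): payoffs 12, 19 → best response Right.
Shop 2 against (Left, Center): payoffs 11, 3 → best response Center.
Shop 2 against (Center, Left): payoffs 5, 16 → best response Right.
Shop 2 against (Center, Center): payoffs 5, 13 → best response Right.
Shop 2 against (Right, Left): payoffs 13, 15 → best response Right.
Shop 2 against (Right, Center): payoffs 6, 7 → best response Right.
Shop 3 against (Left, Center): payoffs 7, 3 → best response Left.
Shop 3 against (Left, Right): payoffs 4, 20 → best response Center.
Shop 3 against (Center, Center): payoffs 20, 10 → best response Left.
Shop 3 against (Center, Right): payoffs 11, 20 → best response Center.
Shop 3 against (Right, Center): payoffs 1, 16 → best response Center.
Shop 3 against (Right, Right): payoffs 2, 11 → best response Center.
Mutual best responses: (Center, Right, Center).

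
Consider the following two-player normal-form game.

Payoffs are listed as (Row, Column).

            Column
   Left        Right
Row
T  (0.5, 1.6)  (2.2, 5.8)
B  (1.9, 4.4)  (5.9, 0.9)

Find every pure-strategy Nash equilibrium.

For each strategy profile, look for a profitable unilateral deviation.
(T, Left): Row can switch to B (0.5 → 1.9). Not NE.
(T, Right): Row can switch to B (2.2 → 5.9). Not NE.
(B, Left): Row gets 1.9, best alternative 0.5; Column gets 4.4, best alternative 0.9. No profitable deviation — NE.
(B, Right): Column can switch to Left (0.9 → 4.4). Not NE.

Pure NE: (B, Left)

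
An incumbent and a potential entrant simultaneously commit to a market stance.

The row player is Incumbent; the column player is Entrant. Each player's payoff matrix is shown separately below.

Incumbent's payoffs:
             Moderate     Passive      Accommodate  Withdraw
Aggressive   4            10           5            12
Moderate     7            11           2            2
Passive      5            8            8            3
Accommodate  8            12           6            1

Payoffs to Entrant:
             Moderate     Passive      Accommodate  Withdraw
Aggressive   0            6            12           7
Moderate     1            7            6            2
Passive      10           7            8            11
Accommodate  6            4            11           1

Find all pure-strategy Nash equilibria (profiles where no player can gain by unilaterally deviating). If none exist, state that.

Incumbent against Moderate: payoffs 4, 7, 5, 8 → best response Accommodate.
Incumbent against Passive: payoffs 10, 11, 8, 12 → best response Accommodate.
Incumbent against Accommodate: payoffs 5, 2, 8, 6 → best response Passive.
Incumbent against Withdraw: payoffs 12, 2, 3, 1 → best response Aggressive.
Entrant against Aggressive: payoffs 0, 6, 12, 7 → best response Accommodate.
Entrant against Moderate: payoffs 1, 7, 6, 2 → best response Passive.
Entrant against Passive: payoffs 10, 7, 8, 11 → best response Withdraw.
Entrant against Accommodate: payoffs 6, 4, 11, 1 → best response Accommodate.
No profile is a mutual best response for all players.

This game has no pure Nash equilibrium.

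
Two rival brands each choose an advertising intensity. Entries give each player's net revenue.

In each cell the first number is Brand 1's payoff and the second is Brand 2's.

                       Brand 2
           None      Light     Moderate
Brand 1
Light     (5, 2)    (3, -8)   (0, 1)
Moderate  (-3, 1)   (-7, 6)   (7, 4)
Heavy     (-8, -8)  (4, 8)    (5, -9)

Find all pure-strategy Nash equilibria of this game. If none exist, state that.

(Light, None); (Heavy, Light)

For each player, find the best response to each opponent profile; mutual best responses are the pure NE.
Brand 1 against None: payoffs 5, -3, -8 → best response Light.
Brand 1 against Light: payoffs 3, -7, 4 → best response Heavy.
Brand 1 against Moderate: payoffs 0, 7, 5 → best response Moderate.
Brand 2 against Light: payoffs 2, -8, 1 → best response None.
Brand 2 against Moderate: payoffs 1, 6, 4 → best response Light.
Brand 2 against Heavy: payoffs -8, 8, -9 → best response Light.
Mutual best responses: (Light, None); (Heavy, Light).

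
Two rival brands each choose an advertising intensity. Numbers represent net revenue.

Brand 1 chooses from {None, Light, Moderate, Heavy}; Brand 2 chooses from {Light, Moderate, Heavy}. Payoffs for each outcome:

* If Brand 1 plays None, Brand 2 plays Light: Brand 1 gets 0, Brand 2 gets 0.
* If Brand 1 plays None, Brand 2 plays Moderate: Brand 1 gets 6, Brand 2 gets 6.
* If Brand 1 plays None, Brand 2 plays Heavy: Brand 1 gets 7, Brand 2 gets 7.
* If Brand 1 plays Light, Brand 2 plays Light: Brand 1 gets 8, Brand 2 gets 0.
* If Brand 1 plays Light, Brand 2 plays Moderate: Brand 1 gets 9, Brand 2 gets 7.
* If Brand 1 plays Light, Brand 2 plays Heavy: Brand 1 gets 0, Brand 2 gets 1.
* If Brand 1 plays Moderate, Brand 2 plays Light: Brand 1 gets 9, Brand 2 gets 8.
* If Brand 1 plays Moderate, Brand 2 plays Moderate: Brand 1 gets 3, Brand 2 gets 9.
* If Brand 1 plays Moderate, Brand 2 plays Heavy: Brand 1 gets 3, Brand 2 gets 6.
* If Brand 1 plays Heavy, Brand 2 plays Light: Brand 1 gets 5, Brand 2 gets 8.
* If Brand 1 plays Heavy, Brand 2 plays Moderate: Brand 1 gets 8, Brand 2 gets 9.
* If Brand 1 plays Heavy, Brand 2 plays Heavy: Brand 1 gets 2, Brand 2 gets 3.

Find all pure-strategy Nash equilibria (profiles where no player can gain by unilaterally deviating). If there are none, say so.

Brand 1 against Light: payoffs 0, 8, 9, 5 → best response Moderate.
Brand 1 against Moderate: payoffs 6, 9, 3, 8 → best response Light.
Brand 1 against Heavy: payoffs 7, 0, 3, 2 → best response None.
Brand 2 against None: payoffs 0, 6, 7 → best response Heavy.
Brand 2 against Light: payoffs 0, 7, 1 → best response Moderate.
Brand 2 against Moderate: payoffs 8, 9, 6 → best response Moderate.
Brand 2 against Heavy: payoffs 8, 9, 3 → best response Moderate.
Mutual best responses: (None, Heavy); (Light, Moderate).

(None, Heavy) and (Light, Moderate)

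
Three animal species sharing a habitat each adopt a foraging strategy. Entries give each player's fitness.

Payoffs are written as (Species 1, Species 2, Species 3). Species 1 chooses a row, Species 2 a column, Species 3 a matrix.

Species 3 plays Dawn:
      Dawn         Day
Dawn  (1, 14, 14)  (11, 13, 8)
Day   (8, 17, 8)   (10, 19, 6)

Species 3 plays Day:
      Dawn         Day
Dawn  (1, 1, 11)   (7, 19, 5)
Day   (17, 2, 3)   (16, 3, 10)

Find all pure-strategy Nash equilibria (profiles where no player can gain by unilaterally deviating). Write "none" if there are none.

(Dawn, Dawn, Dawn): Species 1 can switch to Day (1 → 8). Not NE.
(Dawn, Dawn, Day): Species 1 can switch to Day (1 → 17). Not NE.
(Dawn, Day, Dawn): Species 2 can switch to Dawn (13 → 14). Not NE.
(Dawn, Day, Day): Species 1 can switch to Day (7 → 16). Not NE.
(Day, Dawn, Dawn): Species 2 can switch to Day (17 → 19). Not NE.
(Day, Dawn, Day): Species 2 can switch to Day (2 → 3). Not NE.
(Day, Day, Day): Species 1 gets 16, best alternative 7; Species 2 gets 3, best alternative 2; Species 3 gets 10, best alternative 6. No profitable deviation — NE.
(The remaining 1 profile has a profitable deviation by the same check.)

(Day, Day, Day)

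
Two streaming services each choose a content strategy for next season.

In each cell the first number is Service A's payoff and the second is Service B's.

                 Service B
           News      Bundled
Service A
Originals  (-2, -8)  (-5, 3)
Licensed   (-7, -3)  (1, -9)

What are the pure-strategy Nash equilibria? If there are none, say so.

Service A against News: payoffs -2, -7 → best response Originals.
Service A against Bundled: payoffs -5, 1 → best response Licensed.
Service B against Originals: payoffs -8, 3 → best response Bundled.
Service B against Licensed: payoffs -3, -9 → best response News.
No profile is a mutual best response for all players.

none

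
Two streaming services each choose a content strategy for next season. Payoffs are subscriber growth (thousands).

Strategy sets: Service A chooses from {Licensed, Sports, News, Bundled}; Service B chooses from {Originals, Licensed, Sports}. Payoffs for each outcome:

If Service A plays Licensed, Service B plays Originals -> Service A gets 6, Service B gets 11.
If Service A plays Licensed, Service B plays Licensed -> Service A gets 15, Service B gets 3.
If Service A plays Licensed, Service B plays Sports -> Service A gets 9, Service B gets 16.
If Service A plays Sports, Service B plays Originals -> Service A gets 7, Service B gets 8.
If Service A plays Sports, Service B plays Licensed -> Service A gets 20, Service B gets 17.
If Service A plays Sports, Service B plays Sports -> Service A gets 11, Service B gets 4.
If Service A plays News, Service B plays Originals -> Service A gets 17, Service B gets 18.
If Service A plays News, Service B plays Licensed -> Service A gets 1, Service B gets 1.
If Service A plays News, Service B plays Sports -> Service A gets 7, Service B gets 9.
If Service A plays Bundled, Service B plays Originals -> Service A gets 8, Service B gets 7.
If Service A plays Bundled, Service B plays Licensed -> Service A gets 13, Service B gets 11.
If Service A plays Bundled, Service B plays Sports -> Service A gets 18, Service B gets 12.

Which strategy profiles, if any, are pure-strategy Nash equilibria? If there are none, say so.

Pure-strategy Nash equilibria: (Sports, Licensed); (News, Originals); (Bundled, Sports)

Service A against Originals: payoffs 6, 7, 17, 8 → best response News.
Service A against Licensed: payoffs 15, 20, 1, 13 → best response Sports.
Service A against Sports: payoffs 9, 11, 7, 18 → best response Bundled.
Service B against Licensed: payoffs 11, 3, 16 → best response Sports.
Service B against Sports: payoffs 8, 17, 4 → best response Licensed.
Service B against News: payoffs 18, 1, 9 → best response Originals.
Service B against Bundled: payoffs 7, 11, 12 → best response Sports.
Mutual best responses: (Sports, Licensed); (News, Originals); (Bundled, Sports).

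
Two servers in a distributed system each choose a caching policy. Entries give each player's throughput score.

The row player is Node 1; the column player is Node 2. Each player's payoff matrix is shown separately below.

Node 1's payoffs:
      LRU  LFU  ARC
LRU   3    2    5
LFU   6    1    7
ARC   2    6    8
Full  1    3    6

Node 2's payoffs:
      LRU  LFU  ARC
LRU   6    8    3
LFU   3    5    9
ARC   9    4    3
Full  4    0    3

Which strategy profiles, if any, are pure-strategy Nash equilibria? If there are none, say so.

none

Node 1 against LRU: payoffs 3, 6, 2, 1 → best response LFU.
Node 1 against LFU: payoffs 2, 1, 6, 3 → best response ARC.
Node 1 against ARC: payoffs 5, 7, 8, 6 → best response ARC.
Node 2 against LRU: payoffs 6, 8, 3 → best response LFU.
Node 2 against LFU: payoffs 3, 5, 9 → best response ARC.
Node 2 against ARC: payoffs 9, 4, 3 → best response LRU.
Node 2 against Full: payoffs 4, 0, 3 → best response LRU.
No profile is a mutual best response for all players.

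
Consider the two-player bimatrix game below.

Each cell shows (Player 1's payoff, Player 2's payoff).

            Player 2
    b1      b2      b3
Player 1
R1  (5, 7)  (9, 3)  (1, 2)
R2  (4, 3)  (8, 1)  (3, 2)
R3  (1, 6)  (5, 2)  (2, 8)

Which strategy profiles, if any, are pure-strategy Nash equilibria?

Player 1 against b1: payoffs 5, 4, 1 → best response R1.
Player 1 against b2: payoffs 9, 8, 5 → best response R1.
Player 1 against b3: payoffs 1, 3, 2 → best response R2.
Player 2 against R1: payoffs 7, 3, 2 → best response b1.
Player 2 against R2: payoffs 3, 1, 2 → best response b1.
Player 2 against R3: payoffs 6, 2, 8 → best response b3.
Mutual best responses: (R1, b1).

The unique pure-strategy Nash equilibrium is (R1, b1).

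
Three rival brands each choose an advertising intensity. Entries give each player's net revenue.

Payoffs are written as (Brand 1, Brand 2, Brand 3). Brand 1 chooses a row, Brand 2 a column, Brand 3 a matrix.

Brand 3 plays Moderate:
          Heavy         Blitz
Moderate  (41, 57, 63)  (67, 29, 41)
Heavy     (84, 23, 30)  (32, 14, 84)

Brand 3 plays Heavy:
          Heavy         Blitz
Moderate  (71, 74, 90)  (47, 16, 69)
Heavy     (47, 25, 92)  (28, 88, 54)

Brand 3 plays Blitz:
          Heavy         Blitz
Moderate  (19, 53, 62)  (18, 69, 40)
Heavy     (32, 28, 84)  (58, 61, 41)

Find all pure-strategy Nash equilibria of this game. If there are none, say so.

For each strategy profile, look for a profitable unilateral deviation.
(Moderate, Heavy, Moderate): Brand 1 can switch to Heavy (41 → 84). Not NE.
(Moderate, Heavy, Heavy): Brand 1 gets 71, best alternative 47; Brand 2 gets 74, best alternative 16; Brand 3 gets 90, best alternative 63. No profitable deviation — NE.
(Moderate, Heavy, Blitz): Brand 1 can switch to Heavy (19 → 32). Not NE.
(Moderate, Blitz, Moderate): Brand 2 can switch to Heavy (29 → 57). Not NE.
(Moderate, Blitz, Heavy): Brand 2 can switch to Heavy (16 → 74). Not NE.
(Moderate, Blitz, Blitz): Brand 1 can switch to Heavy (18 → 58). Not NE.
(Heavy, Heavy, Moderate): Brand 3 can switch to Heavy (30 → 92). Not NE.
(Heavy, Heavy, Heavy): Brand 1 can switch to Moderate (47 → 71). Not NE.
(Heavy, Heavy, Blitz): Brand 2 can switch to Blitz (28 → 61). Not NE.
(The remaining 3 profiles each have a profitable deviation by the same check.)

Pure NE: (Moderate, Heavy, Heavy)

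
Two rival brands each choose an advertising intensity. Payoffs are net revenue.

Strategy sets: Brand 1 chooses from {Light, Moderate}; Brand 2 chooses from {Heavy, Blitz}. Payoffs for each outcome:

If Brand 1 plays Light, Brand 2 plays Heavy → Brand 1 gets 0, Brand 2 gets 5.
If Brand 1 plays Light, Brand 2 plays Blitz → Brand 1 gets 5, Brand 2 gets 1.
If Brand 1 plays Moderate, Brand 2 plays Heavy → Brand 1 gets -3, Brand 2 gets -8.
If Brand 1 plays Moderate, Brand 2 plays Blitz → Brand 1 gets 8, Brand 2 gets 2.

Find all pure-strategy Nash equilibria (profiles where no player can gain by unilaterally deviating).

Pure-strategy Nash equilibria: (Light, Heavy); (Moderate, Blitz)

(Light, Heavy): Brand 1 gets 0, best alternative -3; Brand 2 gets 5, best alternative 1. No profitable deviation — NE.
(Light, Blitz): Brand 1 can switch to Moderate (5 → 8). Not NE.
(Moderate, Heavy): Brand 1 can switch to Light (-3 → 0). Not NE.
(Moderate, Blitz): Brand 1 gets 8, best alternative 5; Brand 2 gets 2, best alternative -8. No profitable deviation — NE.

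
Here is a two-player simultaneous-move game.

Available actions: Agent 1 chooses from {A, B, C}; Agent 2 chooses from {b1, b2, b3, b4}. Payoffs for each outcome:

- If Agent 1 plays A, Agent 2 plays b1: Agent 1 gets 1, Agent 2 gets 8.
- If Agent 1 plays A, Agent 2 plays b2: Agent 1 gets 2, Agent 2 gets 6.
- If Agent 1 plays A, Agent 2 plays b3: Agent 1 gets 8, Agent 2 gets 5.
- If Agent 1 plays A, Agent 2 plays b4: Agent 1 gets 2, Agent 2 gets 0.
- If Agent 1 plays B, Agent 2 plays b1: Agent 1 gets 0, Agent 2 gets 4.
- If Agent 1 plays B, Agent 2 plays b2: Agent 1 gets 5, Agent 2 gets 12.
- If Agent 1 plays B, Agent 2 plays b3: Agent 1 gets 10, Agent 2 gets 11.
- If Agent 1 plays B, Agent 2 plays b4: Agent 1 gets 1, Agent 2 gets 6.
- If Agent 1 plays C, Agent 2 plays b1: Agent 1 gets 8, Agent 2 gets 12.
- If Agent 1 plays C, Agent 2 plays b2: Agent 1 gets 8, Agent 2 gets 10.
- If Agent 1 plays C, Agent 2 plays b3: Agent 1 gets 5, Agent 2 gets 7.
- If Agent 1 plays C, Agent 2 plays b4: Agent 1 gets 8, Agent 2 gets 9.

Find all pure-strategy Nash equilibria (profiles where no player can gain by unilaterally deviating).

(A, b1): Agent 1 can switch to C (1 → 8). Not NE.
(A, b2): Agent 1 can switch to B (2 → 5). Not NE.
(A, b3): Agent 1 can switch to B (8 → 10). Not NE.
(A, b4): Agent 1 can switch to C (2 → 8). Not NE.
(B, b1): Agent 1 can switch to A (0 → 1). Not NE.
(B, b2): Agent 1 can switch to C (5 → 8). Not NE.
(B, b3): Agent 2 can switch to b2 (11 → 12). Not NE.
(B, b4): Agent 1 can switch to A (1 → 2). Not NE.
(C, b1): Agent 1 gets 8, best alternative 1; Agent 2 gets 12, best alternative 10. No profitable deviation — NE.
(C, b2): Agent 2 can switch to b1 (10 → 12). Not NE.
(C, b3): Agent 1 can switch to A (5 → 8). Not NE.
(The remaining 1 profile has a profitable deviation by the same check.)

The unique pure-strategy Nash equilibrium is (C, b1).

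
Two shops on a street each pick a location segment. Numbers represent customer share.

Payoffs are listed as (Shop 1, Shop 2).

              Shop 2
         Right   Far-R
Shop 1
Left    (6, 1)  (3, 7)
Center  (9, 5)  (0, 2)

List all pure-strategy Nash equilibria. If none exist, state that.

(Left, Right): Shop 1 can switch to Center (6 → 9). Not NE.
(Left, Far-R): Shop 1 gets 3, best alternative 0; Shop 2 gets 7, best alternative 1. No profitable deviation — NE.
(Center, Right): Shop 1 gets 9, best alternative 6; Shop 2 gets 5, best alternative 2. No profitable deviation — NE.
(Center, Far-R): Shop 1 can switch to Left (0 → 3). Not NE.

(Left, Far-R), (Center, Right)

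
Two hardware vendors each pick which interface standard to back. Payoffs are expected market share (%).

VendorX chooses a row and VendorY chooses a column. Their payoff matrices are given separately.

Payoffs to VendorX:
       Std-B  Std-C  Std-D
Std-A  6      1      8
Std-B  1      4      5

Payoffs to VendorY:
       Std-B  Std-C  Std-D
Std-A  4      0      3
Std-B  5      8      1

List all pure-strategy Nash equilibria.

(Std-A, Std-B); (Std-B, Std-C)

VendorX against Std-B: payoffs 6, 1 → best response Std-A.
VendorX against Std-C: payoffs 1, 4 → best response Std-B.
VendorX against Std-D: payoffs 8, 5 → best response Std-A.
VendorY against Std-A: payoffs 4, 0, 3 → best response Std-B.
VendorY against Std-B: payoffs 5, 8, 1 → best response Std-C.
Mutual best responses: (Std-A, Std-B); (Std-B, Std-C).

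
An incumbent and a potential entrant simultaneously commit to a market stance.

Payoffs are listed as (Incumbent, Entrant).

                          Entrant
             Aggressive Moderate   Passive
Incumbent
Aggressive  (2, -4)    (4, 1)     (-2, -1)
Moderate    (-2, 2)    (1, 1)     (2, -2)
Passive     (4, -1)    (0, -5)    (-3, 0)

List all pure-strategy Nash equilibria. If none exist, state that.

Pure NE: (Aggressive, Moderate)

Incumbent against Aggressive: payoffs 2, -2, 4 → best response Passive.
Incumbent against Moderate: payoffs 4, 1, 0 → best response Aggressive.
Incumbent against Passive: payoffs -2, 2, -3 → best response Moderate.
Entrant against Aggressive: payoffs -4, 1, -1 → best response Moderate.
Entrant against Moderate: payoffs 2, 1, -2 → best response Aggressive.
Entrant against Passive: payoffs -1, -5, 0 → best response Passive.
Mutual best responses: (Aggressive, Moderate).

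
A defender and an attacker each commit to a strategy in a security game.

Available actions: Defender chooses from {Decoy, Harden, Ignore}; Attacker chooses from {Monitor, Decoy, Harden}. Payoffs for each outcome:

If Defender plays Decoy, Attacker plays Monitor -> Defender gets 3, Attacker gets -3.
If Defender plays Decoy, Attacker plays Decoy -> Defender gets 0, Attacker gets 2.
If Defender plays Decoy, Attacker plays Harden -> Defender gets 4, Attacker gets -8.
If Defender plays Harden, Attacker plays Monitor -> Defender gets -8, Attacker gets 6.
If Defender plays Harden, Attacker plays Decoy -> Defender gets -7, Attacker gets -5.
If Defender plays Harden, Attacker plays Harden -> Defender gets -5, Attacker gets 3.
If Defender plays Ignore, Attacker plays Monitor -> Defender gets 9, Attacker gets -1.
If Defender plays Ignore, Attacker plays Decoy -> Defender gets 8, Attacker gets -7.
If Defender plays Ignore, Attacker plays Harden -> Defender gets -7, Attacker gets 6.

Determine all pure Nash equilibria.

Defender against Monitor: payoffs 3, -8, 9 → best response Ignore.
Defender against Decoy: payoffs 0, -7, 8 → best response Ignore.
Defender against Harden: payoffs 4, -5, -7 → best response Decoy.
Attacker against Decoy: payoffs -3, 2, -8 → best response Decoy.
Attacker against Harden: payoffs 6, -5, 3 → best response Monitor.
Attacker against Ignore: payoffs -1, -7, 6 → best response Harden.
No profile is a mutual best response for all players.

This game has no pure Nash equilibrium.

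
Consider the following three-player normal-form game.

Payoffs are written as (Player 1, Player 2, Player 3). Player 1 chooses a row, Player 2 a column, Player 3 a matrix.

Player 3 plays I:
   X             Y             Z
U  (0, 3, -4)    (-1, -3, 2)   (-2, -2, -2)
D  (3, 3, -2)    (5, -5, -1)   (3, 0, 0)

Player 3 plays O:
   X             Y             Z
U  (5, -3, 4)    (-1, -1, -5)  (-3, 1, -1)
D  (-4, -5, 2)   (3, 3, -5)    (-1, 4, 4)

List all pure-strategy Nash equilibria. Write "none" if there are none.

(D, Z, O)

(U, X, I): Player 1 can switch to D (0 → 3). Not NE.
(U, X, O): Player 2 can switch to Y (-3 → -1). Not NE.
(U, Y, I): Player 1 can switch to D (-1 → 5). Not NE.
(U, Y, O): Player 1 can switch to D (-1 → 3). Not NE.
(U, Z, I): Player 1 can switch to D (-2 → 3). Not NE.
(U, Z, O): Player 1 can switch to D (-3 → -1). Not NE.
(D, X, I): Player 3 can switch to O (-2 → 2). Not NE.
(D, X, O): Player 1 can switch to U (-4 → 5). Not NE.
(D, Z, O): Player 1 gets -1, best alternative -3; Player 2 gets 4, best alternative 3; Player 3 gets 4, best alternative 0. No profitable deviation — NE.
(The remaining 3 profiles each have a profitable deviation by the same check.)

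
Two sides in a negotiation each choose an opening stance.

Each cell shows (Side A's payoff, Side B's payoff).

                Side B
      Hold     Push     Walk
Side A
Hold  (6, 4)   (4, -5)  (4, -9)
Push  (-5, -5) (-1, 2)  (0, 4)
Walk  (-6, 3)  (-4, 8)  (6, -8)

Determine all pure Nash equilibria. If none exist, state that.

Mark each player's best response to every combination of opponents' strategies; a profile where every player is best-responding is a pure Nash equilibrium.
Side A against Hold: payoffs 6, -5, -6 → best response Hold.
Side A against Push: payoffs 4, -1, -4 → best response Hold.
Side A against Walk: payoffs 4, 0, 6 → best response Walk.
Side B against Hold: payoffs 4, -5, -9 → best response Hold.
Side B against Push: payoffs -5, 2, 4 → best response Walk.
Side B against Walk: payoffs 3, 8, -8 → best response Push.
Mutual best responses: (Hold, Hold).

Pure NE: (Hold, Hold)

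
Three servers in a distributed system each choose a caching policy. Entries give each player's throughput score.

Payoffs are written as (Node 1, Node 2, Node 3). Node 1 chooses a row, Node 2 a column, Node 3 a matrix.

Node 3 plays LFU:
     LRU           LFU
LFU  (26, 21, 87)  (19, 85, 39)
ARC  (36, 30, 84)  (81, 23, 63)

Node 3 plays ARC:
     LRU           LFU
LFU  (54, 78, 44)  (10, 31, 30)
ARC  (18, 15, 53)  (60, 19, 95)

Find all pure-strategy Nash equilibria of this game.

Node 1 against (LRU, LFU): payoffs 26, 36 → best response ARC.
Node 1 against (LRU, ARC): payoffs 54, 18 → best response LFU.
Node 1 against (LFU, LFU): payoffs 19, 81 → best response ARC.
Node 1 against (LFU, ARC): payoffs 10, 60 → best response ARC.
Node 2 against (LFU, LFU): payoffs 21, 85 → best response LFU.
Node 2 against (LFU, ARC): payoffs 78, 31 → best response LRU.
Node 2 against (ARC, LFU): payoffs 30, 23 → best response LRU.
Node 2 against (ARC, ARC): payoffs 15, 19 → best response LFU.
Node 3 against (LFU, LRU): payoffs 87, 44 → best response LFU.
Node 3 against (LFU, LFU): payoffs 39, 30 → best response LFU.
Node 3 against (ARC, LRU): payoffs 84, 53 → best response LFU.
Node 3 against (ARC, LFU): payoffs 63, 95 → best response ARC.
Mutual best responses: (ARC, LRU, LFU); (ARC, LFU, ARC).

Pure-strategy Nash equilibria: (ARC, LRU, LFU); (ARC, LFU, ARC)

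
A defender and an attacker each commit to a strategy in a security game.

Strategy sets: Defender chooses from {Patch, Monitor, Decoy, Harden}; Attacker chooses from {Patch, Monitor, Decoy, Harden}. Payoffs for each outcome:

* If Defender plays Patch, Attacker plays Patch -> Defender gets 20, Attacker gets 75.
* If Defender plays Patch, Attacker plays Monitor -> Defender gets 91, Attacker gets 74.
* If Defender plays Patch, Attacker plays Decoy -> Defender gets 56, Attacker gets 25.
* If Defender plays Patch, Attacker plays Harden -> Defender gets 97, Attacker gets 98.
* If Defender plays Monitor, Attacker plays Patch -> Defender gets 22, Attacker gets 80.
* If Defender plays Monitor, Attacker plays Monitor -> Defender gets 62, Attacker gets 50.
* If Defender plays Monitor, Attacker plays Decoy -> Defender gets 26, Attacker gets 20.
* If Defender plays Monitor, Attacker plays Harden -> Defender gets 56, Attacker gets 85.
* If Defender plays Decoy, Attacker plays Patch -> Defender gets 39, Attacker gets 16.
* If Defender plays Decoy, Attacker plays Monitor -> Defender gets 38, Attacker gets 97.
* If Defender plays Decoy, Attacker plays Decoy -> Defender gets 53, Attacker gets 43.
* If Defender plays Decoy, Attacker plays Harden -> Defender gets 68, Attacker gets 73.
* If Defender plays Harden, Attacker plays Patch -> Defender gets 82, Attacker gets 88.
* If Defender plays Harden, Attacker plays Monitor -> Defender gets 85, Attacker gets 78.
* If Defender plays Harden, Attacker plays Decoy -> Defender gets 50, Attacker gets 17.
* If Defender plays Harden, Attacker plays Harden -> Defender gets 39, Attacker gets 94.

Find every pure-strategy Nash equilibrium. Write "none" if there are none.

Pure NE: (Patch, Harden)

(Patch, Patch): Defender can switch to Monitor (20 → 22). Not NE.
(Patch, Monitor): Attacker can switch to Patch (74 → 75). Not NE.
(Patch, Decoy): Attacker can switch to Patch (25 → 75). Not NE.
(Patch, Harden): Defender gets 97, best alternative 68; Attacker gets 98, best alternative 75. No profitable deviation — NE.
(Monitor, Patch): Defender can switch to Decoy (22 → 39). Not NE.
(Monitor, Monitor): Defender can switch to Patch (62 → 91). Not NE.
(Monitor, Decoy): Defender can switch to Patch (26 → 56). Not NE.
(Monitor, Harden): Defender can switch to Patch (56 → 97). Not NE.
(Decoy, Patch): Defender can switch to Harden (39 → 82). Not NE.
(Decoy, Monitor): Defender can switch to Patch (38 → 91). Not NE.
(Decoy, Decoy): Defender can switch to Patch (53 → 56). Not NE.
(The remaining 5 profiles each have a profitable deviation by the same check.)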